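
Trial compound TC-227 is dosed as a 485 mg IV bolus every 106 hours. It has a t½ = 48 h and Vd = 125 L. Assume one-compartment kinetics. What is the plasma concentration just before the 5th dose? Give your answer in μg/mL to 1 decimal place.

f = (1/2)^(τ/t½) = (1/2)^(106/48) ≈ 0.2164.
C₀ = D/Vd = 485/125 ≈ 3.880 μg/mL.
Before the 5th dose, 4 doses have been given. Superposition: Cmin = C₀·(f + f² + … + f^4).
≈ 3.880 × (0.2164 + 0.0468 + 0.0101 + 0.0022) ≈ 3.880 × 0.2755 ≈ 1.069 μg/mL.

1.1 μg/mL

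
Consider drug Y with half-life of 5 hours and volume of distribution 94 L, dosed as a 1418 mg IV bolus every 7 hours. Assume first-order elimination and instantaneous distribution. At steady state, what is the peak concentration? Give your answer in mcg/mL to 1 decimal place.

24.3 mcg/mL

τ/t½ = 7/5 ≈ 1.4, so fraction remaining f = (1/2)^(7/5) ≈ 0.3789.
Accumulation ratio R = 1/(1 − f) ≈ 1/0.6211 ≈ 1.6100.
Each bolus raises the concentration by D/Vd = 1418/94 ≈ 15.085 mcg/mL.
Steady-state peak Cmax,ss = C₀·R ≈ 15.085 × 1.6100 ≈ 24.287 mcg/mL.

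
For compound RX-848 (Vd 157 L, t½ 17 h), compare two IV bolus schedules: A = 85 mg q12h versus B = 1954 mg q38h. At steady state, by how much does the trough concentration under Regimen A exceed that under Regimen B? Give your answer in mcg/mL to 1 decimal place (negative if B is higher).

-2.5 mcg/mL

Regimen A: f = (1/2)^(12/17) ≈ 0.6131; Cmin,ss = (85/157)·f/(1−f) ≈ 0.858 mcg/mL.
Regimen B: f = (1/2)^(38/17) ≈ 0.2124; Cmin,ss = (1954/157)·f/(1−f) ≈ 3.356 mcg/mL.
Difference ≈ 0.858 − 3.356 ≈ -2.498 mcg/mL.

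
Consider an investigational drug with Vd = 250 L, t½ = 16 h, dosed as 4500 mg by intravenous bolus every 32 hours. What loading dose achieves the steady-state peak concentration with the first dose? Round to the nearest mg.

f = (1/2)^(32/16) ≈ 0.250000; accumulation ratio R = 1/(1−f) ≈ 1.33333.
Loading dose to hit Cmax,ss on first dose: D_load = D_maint·R ≈ 4500 × 1.33333 ≈ 5999.98 mg.

6000 mg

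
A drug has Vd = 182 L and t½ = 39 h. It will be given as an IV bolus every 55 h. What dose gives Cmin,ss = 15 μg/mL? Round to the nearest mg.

τ/t½ = 55/39 ≈ 1.4103, so f = (1/2)^(55/39) ≈ 0.376245.
Cmin,ss = (D/Vd)·f/(1−f), so D = Cmin,ss·Vd·(1−f)/f.
D = 15 × 182 × (1−f)/f ≈ 15 × 182 × 1.65784 ≈ 4525.90 mg.

4526 mg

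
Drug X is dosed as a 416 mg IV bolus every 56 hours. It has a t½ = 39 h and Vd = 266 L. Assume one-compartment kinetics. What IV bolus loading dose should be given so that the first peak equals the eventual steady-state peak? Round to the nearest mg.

f = (1/2)^(56/39) ≈ 0.369617; accumulation ratio R = 1/(1−f) ≈ 1.58634.
Loading dose to hit Cmax,ss on first dose: D_load = D_maint·R ≈ 416 × 1.58634 ≈ 659.92 mg.

660 mg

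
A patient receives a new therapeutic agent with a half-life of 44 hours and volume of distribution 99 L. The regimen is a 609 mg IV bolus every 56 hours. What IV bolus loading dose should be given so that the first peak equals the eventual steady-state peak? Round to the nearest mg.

f = (1/2)^(56/44) ≈ 0.413877; accumulation ratio R = 1/(1−f) ≈ 1.70613.
Loading dose to hit Cmax,ss on first dose: D_load = D_maint·R ≈ 609 × 1.70613 ≈ 1039.03 mg.

1039 mg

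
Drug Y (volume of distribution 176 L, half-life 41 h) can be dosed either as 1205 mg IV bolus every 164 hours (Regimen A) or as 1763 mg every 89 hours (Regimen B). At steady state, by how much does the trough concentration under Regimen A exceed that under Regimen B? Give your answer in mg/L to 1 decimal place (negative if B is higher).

-2.4 mg/L

Regimen A: f = (1/2)^(164/41) ≈ 0.0625; Cmin,ss = (1205/176)·f/(1−f) ≈ 0.456 mg/L.
Regimen B: f = (1/2)^(89/41) ≈ 0.2221; Cmin,ss = (1763/176)·f/(1−f) ≈ 2.860 mg/L.
Difference ≈ 0.456 − 2.860 ≈ -2.404 mg/L.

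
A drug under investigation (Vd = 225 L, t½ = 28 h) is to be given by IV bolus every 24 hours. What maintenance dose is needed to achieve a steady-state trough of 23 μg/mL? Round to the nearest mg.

4199 mg

τ/t½ = 24/28 ≈ 0.85714, so f = (1/2)^(24/28) ≈ 0.552045.
Cmin,ss = (D/Vd)·f/(1−f), so D = Cmin,ss·Vd·(1−f)/f.
D = 23 × 225 × (1−f)/f ≈ 23 × 225 × 0.81145 ≈ 4199.25 mg.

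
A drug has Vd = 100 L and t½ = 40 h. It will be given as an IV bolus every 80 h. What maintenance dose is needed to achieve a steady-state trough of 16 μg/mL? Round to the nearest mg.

4800 mg

τ/t½ = 80/40 ≈ 2, so f = (1/2)^(80/40) ≈ 0.250000.
Cmin,ss = (D/Vd)·f/(1−f), so D = Cmin,ss·Vd·(1−f)/f.
D = 16 × 100 × (1−f)/f ≈ 16 × 100 × 3.00000 ≈ 4800.00 mg.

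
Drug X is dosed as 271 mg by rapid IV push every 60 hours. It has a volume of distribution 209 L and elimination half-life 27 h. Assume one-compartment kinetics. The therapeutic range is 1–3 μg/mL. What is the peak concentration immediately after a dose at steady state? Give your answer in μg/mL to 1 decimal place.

τ/t½ = 60/27 ≈ 2.2222, so fraction remaining f = (1/2)^(60/27) ≈ 0.2143.
Accumulation ratio R = 1/(1 − f) ≈ 1/0.7857 ≈ 1.2728.
Each bolus raises the concentration by D/Vd = 271/209 ≈ 1.297 μg/mL.
Steady-state peak Cmax,ss = C₀·R ≈ 1.297 × 1.2728 ≈ 1.651 μg/mL.
Peak 1.7 μg/mL vs MTC 3 μg/mL: below toxic threshold.

1.7 μg/mL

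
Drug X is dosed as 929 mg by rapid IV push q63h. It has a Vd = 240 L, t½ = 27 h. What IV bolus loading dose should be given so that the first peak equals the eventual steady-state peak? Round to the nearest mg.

f = (1/2)^(63/27) ≈ 0.198425; accumulation ratio R = 1/(1−f) ≈ 1.24754.
Loading dose to hit Cmax,ss on first dose: D_load = D_maint·R ≈ 929 × 1.24754 ≈ 1158.96 mg.

1159 mg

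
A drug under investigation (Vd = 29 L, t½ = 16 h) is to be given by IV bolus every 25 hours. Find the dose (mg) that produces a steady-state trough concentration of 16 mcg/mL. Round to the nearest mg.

906 mg

τ/t½ = 25/16 ≈ 1.5625, so f = (1/2)^(25/16) ≈ 0.338564.
Cmin,ss = (D/Vd)·f/(1−f), so D = Cmin,ss·Vd·(1−f)/f.
D = 16 × 29 × (1−f)/f ≈ 16 × 29 × 1.95365 ≈ 906.49 mg.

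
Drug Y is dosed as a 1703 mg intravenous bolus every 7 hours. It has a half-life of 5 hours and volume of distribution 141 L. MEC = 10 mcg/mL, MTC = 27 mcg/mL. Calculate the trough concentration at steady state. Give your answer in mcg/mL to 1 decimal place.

7.4 mcg/mL

Over one 7-h interval, 7/5 ≈ 1.4 half-lives elapse, leaving f ≈ 0.3789 of each dose.
Each bolus raises the concentration by D/Vd = 1703/141 ≈ 12.078 mcg/mL.
Steady-state trough Cmin,ss = C₀·f/(1−f) ≈ 12.078 × 0.3789/0.6211 ≈ 7.368 mcg/mL.
Trough 7.4 mcg/mL vs MEC 10 mcg/mL: subtherapeutic.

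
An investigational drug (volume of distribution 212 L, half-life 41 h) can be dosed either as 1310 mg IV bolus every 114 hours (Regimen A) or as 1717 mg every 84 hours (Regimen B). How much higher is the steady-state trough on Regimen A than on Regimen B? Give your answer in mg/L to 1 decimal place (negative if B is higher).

-1.5 mg/L

Regimen A: f = (1/2)^(114/41) ≈ 0.1455; Cmin,ss = (1310/212)·f/(1−f) ≈ 1.052 mg/L.
Regimen B: f = (1/2)^(84/41) ≈ 0.2417; Cmin,ss = (1717/212)·f/(1−f) ≈ 2.581 mg/L.
Difference ≈ 1.052 − 2.581 ≈ -1.529 mg/L.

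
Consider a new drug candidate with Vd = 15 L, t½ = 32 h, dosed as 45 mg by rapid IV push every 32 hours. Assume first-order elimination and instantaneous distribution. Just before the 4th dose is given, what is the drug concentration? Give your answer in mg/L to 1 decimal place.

f = (1/2)^(τ/t½) = (1/2)^(32/32) ≈ 0.5000.
C₀ = D/Vd = 45/15 ≈ 3.000 mg/L.
Before the 4th dose, 3 doses have been given. Superposition: Cmin = C₀·(f + f² + … + f^3).
≈ 3.000 × (0.5000 + 0.2500 + 0.1250) ≈ 3.000 × 0.8750 ≈ 2.625 mg/L.

2.6 mg/L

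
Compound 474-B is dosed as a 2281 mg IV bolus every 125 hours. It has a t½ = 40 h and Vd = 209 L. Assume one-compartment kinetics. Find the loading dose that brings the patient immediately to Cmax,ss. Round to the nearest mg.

f = (1/2)^(125/40) ≈ 0.114626; accumulation ratio R = 1/(1−f) ≈ 1.12947.
Loading dose to hit Cmax,ss on first dose: D_load = D_maint·R ≈ 2281 × 1.12947 ≈ 2576.32 mg.

2576 mg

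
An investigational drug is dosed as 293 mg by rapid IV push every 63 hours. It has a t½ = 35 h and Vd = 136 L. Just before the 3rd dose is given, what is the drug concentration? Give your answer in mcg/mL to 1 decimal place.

0.8 mcg/mL

f = (1/2)^(τ/t½) = (1/2)^(63/35) ≈ 0.2872.
C₀ = D/Vd = 293/136 ≈ 2.154 mcg/mL.
Before the 3rd dose, 2 doses have been given. Superposition: Cmin = C₀·(f + f²).
≈ 2.154 × (0.2872 + 0.0825) ≈ 2.154 × 0.3697 ≈ 0.796 mcg/mL.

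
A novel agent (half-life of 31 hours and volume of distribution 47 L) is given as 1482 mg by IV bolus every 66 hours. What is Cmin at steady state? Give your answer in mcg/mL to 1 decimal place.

9.3 mcg/mL

Over one 66-h interval, 66/31 ≈ 2.129 half-lives elapse, leaving f ≈ 0.2286 of each dose.
Accumulation ratio R = 1/(1 − f) ≈ 1/0.7714 ≈ 1.2963.
Each bolus raises the concentration by D/Vd = 1482/47 ≈ 31.532 mcg/mL.
Steady-state peak Cmax,ss = C₀·R ≈ 31.532 × 1.2963 ≈ 40.875 mcg/mL.
One interval later, Cmin,ss = Cmax,ss·e^(−kτ) ≈ 40.875 × 0.2286 ≈ 9.344 mcg/mL.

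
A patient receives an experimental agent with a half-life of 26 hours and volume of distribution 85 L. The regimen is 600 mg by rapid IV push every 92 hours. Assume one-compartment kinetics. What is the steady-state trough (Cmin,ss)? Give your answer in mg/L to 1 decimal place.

Over one 92-h interval, 92/26 ≈ 3.5385 half-lives elapse, leaving f ≈ 0.0861 of each dose.
Single-dose peak C₀ = D/Vd = 600/85 ≈ 7.059 mg/L.
Steady-state trough Cmin,ss = C₀·f/(1−f) ≈ 7.059 × 0.0861/0.9139 ≈ 0.665 mg/L.

0.7 mg/L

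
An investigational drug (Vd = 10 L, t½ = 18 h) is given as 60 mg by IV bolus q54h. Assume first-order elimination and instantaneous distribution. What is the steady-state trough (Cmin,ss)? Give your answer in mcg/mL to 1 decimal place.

0.9 mcg/mL

The dosing interval is 3 half-lives, so f = 2^(−3) = 0.125.
Accumulation ratio R = 1/(1 − f) = 1/0.875 = 8/7.
Single-dose peak C₀ = D/Vd = 60/10 = 6 mcg/mL.
Steady-state peak Cmax,ss = C₀·R = 6 × 8/7 ≈ 6.857 mcg/mL.
Steady-state trough Cmin,ss = Cmax,ss·f ≈ 6.857 × 0.125 ≈ 0.857 mcg/mL.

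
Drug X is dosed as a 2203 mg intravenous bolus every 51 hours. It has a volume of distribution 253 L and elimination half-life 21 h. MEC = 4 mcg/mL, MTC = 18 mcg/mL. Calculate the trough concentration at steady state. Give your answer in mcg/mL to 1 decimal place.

k = ln2/t½ = ln2/21 ≈ 0.033007 h⁻¹; fraction remaining f = e^(−kτ) = e^(−0.033007×51) ≈ 0.1857.
Single-dose peak C₀ = D/Vd = 2203/253 ≈ 8.708 mcg/mL.
Steady-state trough Cmin,ss = C₀·f/(1−f) ≈ 8.708 × 0.1857/0.8143 ≈ 1.986 mcg/mL.
Trough 2.0 mcg/mL vs MEC 4 mcg/mL: subtherapeutic.

2.0 mcg/mL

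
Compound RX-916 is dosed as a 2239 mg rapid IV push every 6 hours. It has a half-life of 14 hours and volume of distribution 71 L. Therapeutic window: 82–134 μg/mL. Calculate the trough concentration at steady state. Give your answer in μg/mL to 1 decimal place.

τ/t½ = 6/14 ≈ 0.42857, so fraction remaining f = (1/2)^(6/14) ≈ 0.7430.
Each bolus raises the concentration by D/Vd = 2239/71 ≈ 31.535 μg/mL.
Steady-state trough Cmin,ss = C₀·f/(1−f) ≈ 31.535 × 0.7430/0.2570 ≈ 91.169 μg/mL.
Trough 91.2 μg/mL vs MEC 82 μg/mL: adequate.

91.2 μg/mL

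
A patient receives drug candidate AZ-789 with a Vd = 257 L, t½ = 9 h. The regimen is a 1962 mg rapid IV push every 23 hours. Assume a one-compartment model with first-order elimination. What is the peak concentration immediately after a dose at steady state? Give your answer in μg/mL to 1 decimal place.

k = ln2/t½ = ln2/9 ≈ 0.077016 h⁻¹; fraction remaining f = e^(−kτ) = e^(−0.077016×23) ≈ 0.1701.
At steady state, accumulation factor R = 1/(1 − e^(−kτ)) ≈ 1.2050.
Single-dose peak C₀ = D/Vd = 1962/257 ≈ 7.634 μg/mL.
Steady-state peak Cmax,ss = C₀·R ≈ 7.634 × 1.2050 ≈ 9.199 μg/mL.

9.2 μg/mL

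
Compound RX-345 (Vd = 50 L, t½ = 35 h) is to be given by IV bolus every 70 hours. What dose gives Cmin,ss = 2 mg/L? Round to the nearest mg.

300 mg

τ/t½ = 70/35 ≈ 2, so f = (1/2)^(70/35) ≈ 0.250000.
Cmin,ss = (D/Vd)·f/(1−f), so D = Cmin,ss·Vd·(1−f)/f.
D = 2 × 50 × (1−f)/f ≈ 2 × 50 × 3.00000 ≈ 300.00 mg.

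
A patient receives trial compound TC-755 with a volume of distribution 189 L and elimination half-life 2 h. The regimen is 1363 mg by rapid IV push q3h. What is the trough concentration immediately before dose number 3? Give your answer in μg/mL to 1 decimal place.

3.5 μg/mL

f = (1/2)^(τ/t½) = (1/2)^(3/2) ≈ 0.3536.
C₀ = D/Vd = 1363/189 ≈ 7.212 μg/mL.
Before the 3rd dose, 2 doses have been given. Superposition: Cmin = C₀·(f + f²).
≈ 7.212 × (0.3536 + 0.1250) ≈ 7.212 × 0.4786 ≈ 3.452 μg/mL.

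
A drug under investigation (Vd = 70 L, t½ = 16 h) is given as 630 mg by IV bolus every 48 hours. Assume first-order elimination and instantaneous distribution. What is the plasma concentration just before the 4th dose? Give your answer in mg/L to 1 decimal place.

f = (1/2)^(τ/t½) = (1/2)^(48/16) ≈ 0.1250.
C₀ = D/Vd = 630/70 ≈ 9.000 mg/L.
Before the 4th dose, 3 doses have been given. Superposition: Cmin = C₀·(f + f² + … + f^3).
≈ 9.000 × (0.1250 + 0.0156 + 0.0020) ≈ 9.000 × 0.1426 ≈ 1.283 mg/L.

1.3 mg/L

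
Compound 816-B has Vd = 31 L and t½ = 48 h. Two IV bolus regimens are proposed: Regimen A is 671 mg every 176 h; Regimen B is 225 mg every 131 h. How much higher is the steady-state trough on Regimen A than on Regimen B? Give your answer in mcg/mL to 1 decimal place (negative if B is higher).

0.6 mcg/mL

Regimen A: f = (1/2)^(176/48) ≈ 0.0787; Cmin,ss = (671/31)·f/(1−f) ≈ 1.849 mcg/mL.
Regimen B: f = (1/2)^(131/48) ≈ 0.1508; Cmin,ss = (225/31)·f/(1−f) ≈ 1.289 mcg/mL.
Difference ≈ 1.849 − 1.289 ≈ 0.560 mcg/mL.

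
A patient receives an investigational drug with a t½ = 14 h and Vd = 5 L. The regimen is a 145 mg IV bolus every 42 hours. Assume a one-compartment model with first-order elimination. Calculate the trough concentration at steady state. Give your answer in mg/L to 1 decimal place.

τ = 42 h = 3 half-lives, so f = (1/2)^3 = 0.125.
At steady state, R = 1/(1 − 0.125) = 8/7.
Single-dose peak C₀ = D/Vd = 145/5 = 29 mg/L.
Steady-state peak Cmax,ss = C₀·R = 29 × 8/7 ≈ 33.143 mg/L.
Steady-state trough Cmin,ss = Cmax,ss·f ≈ 33.143 × 0.125 ≈ 4.143 mg/L.

4.1 mg/L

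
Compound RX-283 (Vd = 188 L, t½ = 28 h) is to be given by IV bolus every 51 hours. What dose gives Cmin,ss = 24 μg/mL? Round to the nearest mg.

τ/t½ = 51/28 ≈ 1.8214, so f = (1/2)^(51/28) ≈ 0.282941.
Cmin,ss = (D/Vd)·f/(1−f), so D = Cmin,ss·Vd·(1−f)/f.
D = 24 × 188 × (1−f)/f ≈ 24 × 188 × 2.53431 ≈ 11434.81 mg.

11435 mg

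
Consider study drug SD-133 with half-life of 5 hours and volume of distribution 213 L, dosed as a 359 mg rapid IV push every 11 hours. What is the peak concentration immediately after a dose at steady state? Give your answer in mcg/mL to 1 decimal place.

2.2 mcg/mL

Over one 11-h interval, 11/5 ≈ 2.2 half-lives elapse, leaving f ≈ 0.2176 of each dose.
Accumulation ratio R = 1/(1 − f) ≈ 1/0.7824 ≈ 1.2781.
Single-dose peak C₀ = D/Vd = 359/213 ≈ 1.685 mcg/mL.
Cmax,ss = C₀/(1 − f) ≈ 1.685/0.7824 ≈ 2.154 mcg/mL.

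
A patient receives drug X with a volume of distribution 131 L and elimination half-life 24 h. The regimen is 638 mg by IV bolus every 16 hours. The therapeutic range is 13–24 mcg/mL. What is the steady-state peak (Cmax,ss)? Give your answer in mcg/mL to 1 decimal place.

k = ln2/t½ = ln2/24 ≈ 0.028881 h⁻¹; fraction remaining f = e^(−kτ) = e^(−0.028881×16) ≈ 0.6300.
At steady state, accumulation factor R = 1/(1 − e^(−kτ)) ≈ 2.7027.
Single-dose peak C₀ = D/Vd = 638/131 ≈ 4.870 mcg/mL.
Cmax,ss = C₀/(1 − f) ≈ 4.870/0.3700 ≈ 13.162 mcg/mL.
Peak 13.2 mcg/mL vs MTC 24 mcg/mL: below toxic threshold.

13.2 mcg/mL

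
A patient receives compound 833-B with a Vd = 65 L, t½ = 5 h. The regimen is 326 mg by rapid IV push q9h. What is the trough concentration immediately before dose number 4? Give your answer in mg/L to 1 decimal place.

2.0 mg/L

f = (1/2)^(τ/t½) = (1/2)^(9/5) ≈ 0.2872.
C₀ = D/Vd = 326/65 ≈ 5.015 mg/L.
Before the 4th dose, 3 doses have been given. Superposition: Cmin = C₀·(f + f² + … + f^3).
≈ 5.015 × (0.2872 + 0.0825 + 0.0237) ≈ 5.015 × 0.3934 ≈ 1.973 mg/L.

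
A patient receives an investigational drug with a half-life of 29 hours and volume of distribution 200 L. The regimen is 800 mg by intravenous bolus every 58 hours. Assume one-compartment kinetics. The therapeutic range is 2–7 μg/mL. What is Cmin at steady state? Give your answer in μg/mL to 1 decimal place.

τ = 58 h = 2 half-lives, so f = (1/2)^2 = 0.25.
At steady state, R = 1/(1 − 0.25) = 4/3.
Single-dose peak C₀ = D/Vd = 800/200 = 4 μg/mL.
Steady-state peak Cmax,ss = C₀·R = 4 × 4/3 ≈ 5.333 μg/mL.
Steady-state trough Cmin,ss = Cmax,ss·f ≈ 5.333 × 0.25 ≈ 1.333 μg/mL.
Trough 1.3 μg/mL vs MEC 2 μg/mL: subtherapeutic.

1.3 μg/mL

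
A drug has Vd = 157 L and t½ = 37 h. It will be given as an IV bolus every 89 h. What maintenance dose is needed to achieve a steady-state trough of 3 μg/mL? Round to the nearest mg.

2024 mg

τ/t½ = 89/37 ≈ 2.4054, so f = (1/2)^(89/37) ≈ 0.188756.
Cmin,ss = (D/Vd)·f/(1−f), so D = Cmin,ss·Vd·(1−f)/f.
D = 3 × 157 × (1−f)/f ≈ 3 × 157 × 4.29784 ≈ 2024.28 mg.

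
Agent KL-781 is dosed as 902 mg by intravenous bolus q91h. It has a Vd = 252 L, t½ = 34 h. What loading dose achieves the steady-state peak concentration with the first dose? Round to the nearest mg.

f = (1/2)^(91/34) ≈ 0.156424; accumulation ratio R = 1/(1−f) ≈ 1.18543.
Loading dose to hit Cmax,ss on first dose: D_load = D_maint·R ≈ 902 × 1.18543 ≈ 1069.26 mg.

1069 mg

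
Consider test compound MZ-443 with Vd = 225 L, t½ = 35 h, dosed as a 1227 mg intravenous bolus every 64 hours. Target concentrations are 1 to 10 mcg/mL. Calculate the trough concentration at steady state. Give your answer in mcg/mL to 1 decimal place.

2.1 mcg/mL

τ/t½ = 64/35 ≈ 1.8286, so fraction remaining f = (1/2)^(64/35) ≈ 0.2815.
Single-dose peak C₀ = D/Vd = 1227/225 ≈ 5.453 mcg/mL.
Steady-state trough Cmin,ss = C₀·f/(1−f) ≈ 5.453 × 0.2815/0.7185 ≈ 2.136 mcg/mL.
Trough 2.1 mcg/mL vs MEC 1 mcg/mL: adequate.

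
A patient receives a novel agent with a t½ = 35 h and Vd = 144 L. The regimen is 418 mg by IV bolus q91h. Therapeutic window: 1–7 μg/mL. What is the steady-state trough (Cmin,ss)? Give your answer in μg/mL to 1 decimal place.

k = ln2/t½ = ln2/35 ≈ 0.019804 h⁻¹; fraction remaining f = e^(−kτ) = e^(−0.019804×91) ≈ 0.1649.
Single-dose peak C₀ = D/Vd = 418/144 ≈ 2.903 μg/mL.
Steady-state trough Cmin,ss = C₀·f/(1−f) ≈ 2.903 × 0.1649/0.8351 ≈ 0.573 μg/mL.
Trough 0.6 μg/mL vs MEC 1 μg/mL: subtherapeutic.

0.6 μg/mL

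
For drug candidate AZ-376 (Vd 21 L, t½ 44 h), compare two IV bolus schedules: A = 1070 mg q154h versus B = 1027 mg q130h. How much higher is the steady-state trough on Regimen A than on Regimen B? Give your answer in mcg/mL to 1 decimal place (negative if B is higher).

-2.3 mcg/mL

Regimen A: f = (1/2)^(154/44) ≈ 0.0884; Cmin,ss = (1070/21)·f/(1−f) ≈ 4.941 mcg/mL.
Regimen B: f = (1/2)^(130/44) ≈ 0.1290; Cmin,ss = (1027/21)·f/(1−f) ≈ 7.243 mcg/mL.
Difference ≈ 4.941 − 7.243 ≈ -2.302 mcg/mL.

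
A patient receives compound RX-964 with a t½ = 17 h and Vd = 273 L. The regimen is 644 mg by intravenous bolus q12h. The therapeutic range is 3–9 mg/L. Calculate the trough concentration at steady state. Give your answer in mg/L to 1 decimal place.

3.7 mg/L

τ/t½ = 12/17 ≈ 0.70588, so fraction remaining f = (1/2)^(12/17) ≈ 0.6131.
Accumulation ratio R = 1/(1 − f) ≈ 1/0.3869 ≈ 2.5846.
Each bolus raises the concentration by D/Vd = 644/273 ≈ 2.359 mg/L.
Steady-state peak Cmax,ss = C₀·R ≈ 2.359 × 2.5846 ≈ 6.097 mg/L.
Steady-state trough Cmin,ss = Cmax,ss·f ≈ 6.097 × 0.6131 ≈ 3.738 mg/L.
Trough 3.7 mg/L vs MEC 3 mg/L: adequate.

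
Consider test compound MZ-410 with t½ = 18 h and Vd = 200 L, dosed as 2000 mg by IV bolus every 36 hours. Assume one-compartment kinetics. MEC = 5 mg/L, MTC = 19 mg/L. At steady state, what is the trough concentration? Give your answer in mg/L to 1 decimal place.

3.3 mg/L

τ = 36 h = 2 half-lives, so f = (1/2)^2 = 0.25.
At steady state, R = 1/(1 − 0.25) = 4/3.
Single-dose peak C₀ = D/Vd = 2000/200 = 10 mg/L.
Steady-state peak Cmax,ss = C₀·R = 10 × 4/3 ≈ 13.333 mg/L.
Steady-state trough Cmin,ss = Cmax,ss·f ≈ 13.333 × 0.25 ≈ 3.333 mg/L.
Trough 3.3 mg/L vs MEC 5 mg/L: subtherapeutic.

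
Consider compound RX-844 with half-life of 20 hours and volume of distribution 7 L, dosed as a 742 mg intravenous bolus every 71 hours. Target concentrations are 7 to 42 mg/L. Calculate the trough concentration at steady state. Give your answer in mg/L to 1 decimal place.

9.9 mg/L

Over one 71-h interval, 71/20 ≈ 3.55 half-lives elapse, leaving f ≈ 0.0854 of each dose.
Accumulation ratio R = 1/(1 − f) ≈ 1/0.9146 ≈ 1.0934.
Single-dose peak C₀ = D/Vd = 742/7 ≈ 106.000 mg/L.
Steady-state peak Cmax,ss = C₀·R ≈ 106.000 × 1.0934 ≈ 115.900 mg/L.
Steady-state trough Cmin,ss = Cmax,ss·f ≈ 115.900 × 0.0854 ≈ 9.898 mg/L.
Trough 9.9 mg/L vs MEC 7 mg/L: adequate.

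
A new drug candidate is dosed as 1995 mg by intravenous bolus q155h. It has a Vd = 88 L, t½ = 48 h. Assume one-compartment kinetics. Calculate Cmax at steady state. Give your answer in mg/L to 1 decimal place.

25.4 mg/L

k = ln2/t½ = ln2/48 ≈ 0.014441 h⁻¹; fraction remaining f = e^(−kτ) = e^(−0.014441×155) ≈ 0.1066.
Accumulation ratio R = 1/(1 − f) ≈ 1/0.8934 ≈ 1.1193.
Single-dose peak C₀ = D/Vd = 1995/88 ≈ 22.670 mg/L.
Steady-state peak Cmax,ss = C₀·R ≈ 22.670 × 1.1193 ≈ 25.375 mg/L.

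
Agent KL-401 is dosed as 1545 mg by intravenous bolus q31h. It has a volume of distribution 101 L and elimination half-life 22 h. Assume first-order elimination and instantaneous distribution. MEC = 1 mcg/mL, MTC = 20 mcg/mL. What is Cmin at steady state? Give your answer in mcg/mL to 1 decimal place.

9.2 mcg/mL

k = ln2/t½ = ln2/22 ≈ 0.031507 h⁻¹; fraction remaining f = e^(−kτ) = e^(−0.031507×31) ≈ 0.3765.
Each bolus raises the concentration by D/Vd = 1545/101 ≈ 15.297 mcg/mL.
Steady-state trough Cmin,ss = C₀·f/(1−f) ≈ 15.297 × 0.3765/0.6235 ≈ 9.237 mcg/mL.
Trough 9.2 mcg/mL vs MEC 1 mcg/mL: adequate.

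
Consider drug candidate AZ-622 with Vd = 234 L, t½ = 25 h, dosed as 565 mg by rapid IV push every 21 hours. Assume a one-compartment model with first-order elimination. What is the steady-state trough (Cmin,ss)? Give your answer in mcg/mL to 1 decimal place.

Over one 21-h interval, 21/25 ≈ 0.84 half-lives elapse, leaving f ≈ 0.5586 of each dose.
Single-dose peak C₀ = D/Vd = 565/234 ≈ 2.415 mcg/mL.
Steady-state trough Cmin,ss = C₀·f/(1−f) ≈ 2.415 × 0.5586/0.4414 ≈ 3.056 mcg/mL.

3.1 mcg/mL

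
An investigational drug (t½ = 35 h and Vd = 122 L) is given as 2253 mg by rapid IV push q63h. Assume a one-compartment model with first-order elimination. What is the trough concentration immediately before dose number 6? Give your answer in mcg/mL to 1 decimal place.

7.4 mcg/mL

f = (1/2)^(τ/t½) = (1/2)^(63/35) ≈ 0.2872.
C₀ = D/Vd = 2253/122 ≈ 18.467 mcg/mL.
Before the 6th dose, 5 doses have been given. Superposition: Cmin = C₀·(f + f² + … + f^5).
≈ 18.467 × (0.2872 + 0.0825 + 0.0237 + 0.0068 + 0.0020) ≈ 18.467 × 0.4022 ≈ 7.427 mcg/mL.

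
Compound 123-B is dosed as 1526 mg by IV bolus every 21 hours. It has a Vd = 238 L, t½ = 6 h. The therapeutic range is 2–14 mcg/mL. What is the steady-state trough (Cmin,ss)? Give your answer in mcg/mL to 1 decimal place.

0.6 mcg/mL

Over one 21-h interval, 21/6 ≈ 3.5 half-lives elapse, leaving f ≈ 0.0884 of each dose.
Accumulation ratio R = 1/(1 − f) ≈ 1/0.9116 ≈ 1.0970.
Each bolus raises the concentration by D/Vd = 1526/238 ≈ 6.412 mcg/mL.
Steady-state peak Cmax,ss = C₀·R ≈ 6.412 × 1.0970 ≈ 7.034 mcg/mL.
Steady-state trough Cmin,ss = Cmax,ss·f ≈ 7.034 × 0.0884 ≈ 0.622 mcg/mL.
Trough 0.6 mcg/mL vs MEC 2 mcg/mL: subtherapeutic.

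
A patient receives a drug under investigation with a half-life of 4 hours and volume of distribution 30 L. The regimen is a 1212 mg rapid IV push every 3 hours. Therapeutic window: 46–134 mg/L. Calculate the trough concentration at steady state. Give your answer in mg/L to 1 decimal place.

59.3 mg/L

Over one 3-h interval, 3/4 ≈ 0.75 half-lives elapse, leaving f ≈ 0.5946 of each dose.
Accumulation ratio R = 1/(1 − f) ≈ 1/0.4054 ≈ 2.4667.
Single-dose peak C₀ = D/Vd = 1212/30 ≈ 40.400 mg/L.
Cmax,ss = C₀/(1 − f) ≈ 40.400/0.4054 ≈ 99.655 mg/L.
Steady-state trough Cmin,ss = Cmax,ss·f ≈ 99.655 × 0.5946 ≈ 59.255 mg/L.
Trough 59.3 mg/L vs MEC 46 mg/L: adequate.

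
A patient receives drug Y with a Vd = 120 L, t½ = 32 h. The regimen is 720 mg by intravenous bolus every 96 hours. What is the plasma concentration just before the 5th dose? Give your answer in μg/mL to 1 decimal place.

f = (1/2)^(τ/t½) = (1/2)^(96/32) ≈ 0.1250.
C₀ = D/Vd = 720/120 ≈ 6.000 μg/mL.
Before the 5th dose, 4 doses have been given. Superposition: Cmin = C₀·(f + f² + … + f^4).
≈ 6.000 × (0.1250 + 0.0156 + 0.0020 + 0.0002) ≈ 6.000 × 0.1428 ≈ 0.857 μg/mL.

0.9 μg/mL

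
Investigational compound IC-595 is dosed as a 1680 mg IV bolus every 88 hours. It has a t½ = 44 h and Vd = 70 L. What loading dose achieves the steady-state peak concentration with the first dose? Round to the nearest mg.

f = (1/2)^(88/44) ≈ 0.250000; accumulation ratio R = 1/(1−f) ≈ 1.33333.
Loading dose to hit Cmax,ss on first dose: D_load = D_maint·R ≈ 1680 × 1.33333 ≈ 2239.99 mg.

2240 mg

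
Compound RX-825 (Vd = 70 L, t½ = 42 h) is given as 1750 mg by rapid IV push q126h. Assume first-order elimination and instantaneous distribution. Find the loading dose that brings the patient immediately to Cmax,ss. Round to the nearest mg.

2000 mg

f = (1/2)^(126/42) ≈ 0.125000; accumulation ratio R = 1/(1−f) ≈ 1.14286.
Loading dose to hit Cmax,ss on first dose: D_load = D_maint·R ≈ 1750 × 1.14286 ≈ 2000.00 mg.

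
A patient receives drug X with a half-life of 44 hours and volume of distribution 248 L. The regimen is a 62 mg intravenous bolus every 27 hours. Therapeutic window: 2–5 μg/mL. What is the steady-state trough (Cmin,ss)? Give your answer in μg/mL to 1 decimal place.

τ/t½ = 27/44 ≈ 0.61364, so fraction remaining f = (1/2)^(27/44) ≈ 0.6535.
Single-dose peak C₀ = D/Vd = 62/248 ≈ 0.250 μg/mL.
Steady-state trough Cmin,ss = C₀·f/(1−f) ≈ 0.250 × 0.6535/0.3465 ≈ 0.472 μg/mL.
Trough 0.5 μg/mL vs MEC 2 μg/mL: subtherapeutic.

0.5 μg/mL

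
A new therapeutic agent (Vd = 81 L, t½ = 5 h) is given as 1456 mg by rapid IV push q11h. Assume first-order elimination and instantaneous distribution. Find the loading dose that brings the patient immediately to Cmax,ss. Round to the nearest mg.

1861 mg

f = (1/2)^(11/5) ≈ 0.217638; accumulation ratio R = 1/(1−f) ≈ 1.27818.
Loading dose to hit Cmax,ss on first dose: D_load = D_maint·R ≈ 1456 × 1.27818 ≈ 1861.03 mg.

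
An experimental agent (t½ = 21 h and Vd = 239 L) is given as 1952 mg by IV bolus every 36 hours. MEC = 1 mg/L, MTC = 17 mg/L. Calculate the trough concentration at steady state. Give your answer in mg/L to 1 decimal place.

3.6 mg/L

τ/t½ = 36/21 ≈ 1.7143, so fraction remaining f = (1/2)^(36/21) ≈ 0.3048.
Accumulation ratio R = 1/(1 − f) ≈ 1/0.6952 ≈ 1.4384.
Each bolus raises the concentration by D/Vd = 1952/239 ≈ 8.167 mg/L.
Cmax,ss = C₀/(1 − f) ≈ 8.167/0.6952 ≈ 11.748 mg/L.
One interval later, Cmin,ss = Cmax,ss·e^(−kτ) ≈ 11.748 × 0.3048 ≈ 3.581 mg/L.
Trough 3.6 mg/L vs MEC 1 mg/L: adequate.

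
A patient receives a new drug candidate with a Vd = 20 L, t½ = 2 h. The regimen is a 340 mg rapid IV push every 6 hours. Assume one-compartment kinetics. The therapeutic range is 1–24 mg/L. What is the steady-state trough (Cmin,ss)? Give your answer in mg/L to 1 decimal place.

2.4 mg/L

τ = 6 h = 3 half-lives, so f = (1/2)^3 = 0.125.
At steady state, R = 1/(1 − 0.125) = 8/7.
Single-dose peak C₀ = D/Vd = 340/20 = 17 mg/L.
Steady-state peak Cmax,ss = C₀·R = 17 × 8/7 ≈ 19.429 mg/L.
Steady-state trough Cmin,ss = Cmax,ss·f ≈ 19.429 × 0.125 ≈ 2.429 mg/L.
Trough 2.4 mg/L vs MEC 1 mg/L: adequate.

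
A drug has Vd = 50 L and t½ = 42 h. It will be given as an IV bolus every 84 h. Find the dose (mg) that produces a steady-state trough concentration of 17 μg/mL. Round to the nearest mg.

τ/t½ = 84/42 ≈ 2, so f = (1/2)^(84/42) ≈ 0.250000.
Cmin,ss = (D/Vd)·f/(1−f), so D = Cmin,ss·Vd·(1−f)/f.
D = 17 × 50 × (1−f)/f ≈ 17 × 50 × 3.00000 ≈ 2550.00 mg.

2550 mg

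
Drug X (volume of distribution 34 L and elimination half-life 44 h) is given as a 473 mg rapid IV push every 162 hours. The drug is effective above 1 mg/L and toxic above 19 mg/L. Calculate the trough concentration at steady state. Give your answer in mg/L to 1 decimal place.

1.2 mg/L

k = ln2/t½ = ln2/44 ≈ 0.015753 h⁻¹; fraction remaining f = e^(−kτ) = e^(−0.015753×162) ≈ 0.0779.
At steady state, accumulation factor R = 1/(1 − e^(−kτ)) ≈ 1.0845.
Single-dose peak C₀ = D/Vd = 473/34 ≈ 13.912 mg/L.
Steady-state peak Cmax,ss = C₀·R ≈ 13.912 × 1.0845 ≈ 15.088 mg/L.
Steady-state trough Cmin,ss = Cmax,ss·f ≈ 15.088 × 0.0779 ≈ 1.175 mg/L.
Trough 1.2 mg/L vs MEC 1 mg/L: adequate.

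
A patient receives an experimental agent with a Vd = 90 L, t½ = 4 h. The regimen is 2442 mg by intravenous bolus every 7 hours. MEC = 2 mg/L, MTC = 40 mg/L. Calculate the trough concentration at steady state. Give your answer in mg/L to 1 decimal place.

11.5 mg/L

τ/t½ = 7/4 ≈ 1.75, so fraction remaining f = (1/2)^(7/4) ≈ 0.2973.
Single-dose peak C₀ = D/Vd = 2442/90 ≈ 27.133 mg/L.
Steady-state trough Cmin,ss = C₀·f/(1−f) ≈ 27.133 × 0.2973/0.7027 ≈ 11.479 mg/L.
Trough 11.5 mg/L vs MEC 2 mg/L: adequate.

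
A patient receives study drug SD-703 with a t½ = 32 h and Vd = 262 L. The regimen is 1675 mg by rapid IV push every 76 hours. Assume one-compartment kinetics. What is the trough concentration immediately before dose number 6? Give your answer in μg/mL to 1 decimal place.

f = (1/2)^(τ/t½) = (1/2)^(76/32) ≈ 0.1928.
C₀ = D/Vd = 1675/262 ≈ 6.393 μg/mL.
Before the 6th dose, 5 doses have been given. Superposition: Cmin = C₀·(f + f² + … + f^5).
≈ 6.393 × (0.1928 + 0.0372 + 0.0072 + 0.0014 + 0.0003) ≈ 6.393 × 0.2389 ≈ 1.527 μg/mL.

1.5 μg/mL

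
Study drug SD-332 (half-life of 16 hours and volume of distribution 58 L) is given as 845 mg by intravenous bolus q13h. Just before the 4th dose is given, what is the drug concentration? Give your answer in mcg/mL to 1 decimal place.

f = (1/2)^(τ/t½) = (1/2)^(13/16) ≈ 0.5694.
C₀ = D/Vd = 845/58 ≈ 14.569 mcg/mL.
Before the 4th dose, 3 doses have been given. Superposition: Cmin = C₀·(f + f² + … + f^3).
≈ 14.569 × (0.5694 + 0.3242 + 0.1846) ≈ 14.569 × 1.0782 ≈ 15.708 mcg/mL.

15.7 mcg/mL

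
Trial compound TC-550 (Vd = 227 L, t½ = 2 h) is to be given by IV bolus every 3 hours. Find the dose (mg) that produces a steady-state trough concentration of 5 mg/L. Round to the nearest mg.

2075 mg

τ/t½ = 3/2 ≈ 1.5, so f = (1/2)^(3/2) ≈ 0.353553.
Cmin,ss = (D/Vd)·f/(1−f), so D = Cmin,ss·Vd·(1−f)/f.
D = 5 × 227 × (1−f)/f ≈ 5 × 227 × 1.82843 ≈ 2075.27 mg.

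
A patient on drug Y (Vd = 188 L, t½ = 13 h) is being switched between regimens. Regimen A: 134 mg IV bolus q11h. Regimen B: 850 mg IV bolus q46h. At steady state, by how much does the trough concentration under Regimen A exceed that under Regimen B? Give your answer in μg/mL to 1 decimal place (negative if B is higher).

Regimen A: f = (1/2)^(11/13) ≈ 0.5563; Cmin,ss = (134/188)·f/(1−f) ≈ 0.894 μg/mL.
Regimen B: f = (1/2)^(46/13) ≈ 0.0861; Cmin,ss = (850/188)·f/(1−f) ≈ 0.426 μg/mL.
Difference ≈ 0.894 − 0.426 ≈ 0.468 μg/mL.

0.5 μg/mL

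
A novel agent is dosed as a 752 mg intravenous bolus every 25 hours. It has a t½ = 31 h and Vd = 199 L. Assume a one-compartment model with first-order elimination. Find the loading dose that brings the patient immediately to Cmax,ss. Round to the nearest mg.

f = (1/2)^(25/31) ≈ 0.571786; accumulation ratio R = 1/(1−f) ≈ 2.33528.
Loading dose to hit Cmax,ss on first dose: D_load = D_maint·R ≈ 752 × 2.33528 ≈ 1756.13 mg.

1756 mg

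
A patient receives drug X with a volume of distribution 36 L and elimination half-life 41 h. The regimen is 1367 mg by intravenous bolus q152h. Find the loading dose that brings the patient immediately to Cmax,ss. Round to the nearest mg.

1480 mg

f = (1/2)^(152/41) ≈ 0.076557; accumulation ratio R = 1/(1−f) ≈ 1.08290.
Loading dose to hit Cmax,ss on first dose: D_load = D_maint·R ≈ 1367 × 1.08290 ≈ 1480.32 mg.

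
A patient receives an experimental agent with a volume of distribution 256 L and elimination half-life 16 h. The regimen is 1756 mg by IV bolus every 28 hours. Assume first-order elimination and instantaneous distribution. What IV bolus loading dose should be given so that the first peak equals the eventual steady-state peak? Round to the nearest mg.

2499 mg

f = (1/2)^(28/16) ≈ 0.297302; accumulation ratio R = 1/(1−f) ≈ 1.42309.
Loading dose to hit Cmax,ss on first dose: D_load = D_maint·R ≈ 1756 × 1.42309 ≈ 2498.95 mg.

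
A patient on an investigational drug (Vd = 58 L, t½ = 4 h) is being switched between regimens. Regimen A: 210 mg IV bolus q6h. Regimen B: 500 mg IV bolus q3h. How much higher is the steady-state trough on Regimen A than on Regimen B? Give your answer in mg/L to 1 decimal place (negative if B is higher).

-10.7 mg/L

Regimen A: f = (1/2)^(6/4) ≈ 0.3536; Cmin,ss = (210/58)·f/(1−f) ≈ 1.981 mg/L.
Regimen B: f = (1/2)^(3/4) ≈ 0.5946; Cmin,ss = (500/58)·f/(1−f) ≈ 12.644 mg/L.
Difference ≈ 1.981 − 12.644 ≈ -10.663 mg/L.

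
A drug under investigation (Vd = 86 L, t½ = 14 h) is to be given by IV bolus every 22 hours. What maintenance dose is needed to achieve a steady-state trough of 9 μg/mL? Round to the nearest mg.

1526 mg

τ/t½ = 22/14 ≈ 1.5714, so f = (1/2)^(22/14) ≈ 0.336475.
Cmin,ss = (D/Vd)·f/(1−f), so D = Cmin,ss·Vd·(1−f)/f.
D = 9 × 86 × (1−f)/f ≈ 9 × 86 × 1.97199 ≈ 1526.32 mg.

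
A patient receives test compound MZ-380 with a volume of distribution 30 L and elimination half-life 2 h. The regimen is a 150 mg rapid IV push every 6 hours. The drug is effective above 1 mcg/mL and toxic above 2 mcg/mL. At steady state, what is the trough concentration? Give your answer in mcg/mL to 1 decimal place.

The dosing interval is 3 half-lives, so f = 2^(−3) = 0.125.
Accumulation ratio R = 1/(1 − f) = 1/0.875 = 8/7.
Single-dose peak C₀ = D/Vd = 150/30 = 5 mcg/mL.
Steady-state peak Cmax,ss = C₀·R = 5 × 8/7 ≈ 5.714 mcg/mL.
Steady-state trough Cmin,ss = Cmax,ss·f ≈ 5.714 × 0.125 ≈ 0.714 mcg/mL.
Trough 0.7 mcg/mL vs MEC 1 mcg/mL: subtherapeutic.

0.7 mcg/mL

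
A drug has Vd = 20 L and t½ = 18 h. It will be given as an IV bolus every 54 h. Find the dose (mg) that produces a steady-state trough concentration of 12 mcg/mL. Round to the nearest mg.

1680 mg

τ/t½ = 54/18 ≈ 3, so f = (1/2)^(54/18) ≈ 0.125000.
Cmin,ss = (D/Vd)·f/(1−f), so D = Cmin,ss·Vd·(1−f)/f.
D = 12 × 20 × (1−f)/f ≈ 12 × 20 × 7.00000 ≈ 1680.00 mg.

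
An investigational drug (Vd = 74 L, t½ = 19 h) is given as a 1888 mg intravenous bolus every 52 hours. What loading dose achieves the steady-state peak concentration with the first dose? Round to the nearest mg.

f = (1/2)^(52/19) ≈ 0.150013; accumulation ratio R = 1/(1−f) ≈ 1.17649.
Loading dose to hit Cmax,ss on first dose: D_load = D_maint·R ≈ 1888 × 1.17649 ≈ 2221.21 mg.

2221 mg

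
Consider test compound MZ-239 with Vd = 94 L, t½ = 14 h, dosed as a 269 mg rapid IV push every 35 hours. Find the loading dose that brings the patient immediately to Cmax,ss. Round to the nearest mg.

327 mg

f = (1/2)^(35/14) ≈ 0.176777; accumulation ratio R = 1/(1−f) ≈ 1.21474.
Loading dose to hit Cmax,ss on first dose: D_load = D_maint·R ≈ 269 × 1.21474 ≈ 326.77 mg.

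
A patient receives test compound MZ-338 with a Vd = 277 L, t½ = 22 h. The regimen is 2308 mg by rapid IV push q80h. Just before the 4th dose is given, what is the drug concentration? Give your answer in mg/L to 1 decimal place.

f = (1/2)^(τ/t½) = (1/2)^(80/22) ≈ 0.0804.
C₀ = D/Vd = 2308/277 ≈ 8.332 mg/L.
Before the 4th dose, 3 doses have been given. Superposition: Cmin = C₀·(f + f² + … + f^3).
≈ 8.332 × (0.0804 + 0.0065 + 0.0005) ≈ 8.332 × 0.0874 ≈ 0.728 mg/L.

0.7 mg/L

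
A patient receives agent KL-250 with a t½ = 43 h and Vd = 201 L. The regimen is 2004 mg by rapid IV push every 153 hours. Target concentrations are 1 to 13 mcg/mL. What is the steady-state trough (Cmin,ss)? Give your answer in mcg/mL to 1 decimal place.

Over one 153-h interval, 153/43 ≈ 3.5581 half-lives elapse, leaving f ≈ 0.0849 of each dose.
Single-dose peak C₀ = D/Vd = 2004/201 ≈ 9.970 mcg/mL.
Steady-state trough Cmin,ss = C₀·f/(1−f) ≈ 9.970 × 0.0849/0.9151 ≈ 0.925 mcg/mL.
Trough 0.9 mcg/mL vs MEC 1 mcg/mL: subtherapeutic.

0.9 mcg/mL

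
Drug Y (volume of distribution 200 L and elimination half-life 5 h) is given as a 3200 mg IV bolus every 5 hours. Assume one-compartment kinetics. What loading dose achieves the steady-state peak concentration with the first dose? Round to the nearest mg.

6400 mg

f = (1/2)^(5/5) ≈ 0.500000; accumulation ratio R = 1/(1−f) ≈ 2.00000.
Loading dose to hit Cmax,ss on first dose: D_load = D_maint·R ≈ 3200 × 2.00000 ≈ 6400.00 mg.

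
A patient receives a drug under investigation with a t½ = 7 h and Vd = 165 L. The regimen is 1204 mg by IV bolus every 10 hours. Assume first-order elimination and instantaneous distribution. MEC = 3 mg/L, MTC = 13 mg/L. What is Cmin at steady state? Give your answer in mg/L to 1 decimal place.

Over one 10-h interval, 10/7 ≈ 1.4286 half-lives elapse, leaving f ≈ 0.3715 of each dose.
Accumulation ratio R = 1/(1 − f) ≈ 1/0.6285 ≈ 1.5911.
Each bolus raises the concentration by D/Vd = 1204/165 ≈ 7.297 mg/L.
Cmax,ss = C₀/(1 − f) ≈ 7.297/0.6285 ≈ 11.610 mg/L.
Steady-state trough Cmin,ss = Cmax,ss·f ≈ 11.610 × 0.3715 ≈ 4.313 mg/L.
Trough 4.3 mg/L vs MEC 3 mg/L: adequate.

4.3 mg/L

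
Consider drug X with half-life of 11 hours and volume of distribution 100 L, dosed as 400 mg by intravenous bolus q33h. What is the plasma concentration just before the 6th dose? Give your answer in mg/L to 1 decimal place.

0.6 mg/L

f = (1/2)^(τ/t½) = (1/2)^(33/11) ≈ 0.1250.
C₀ = D/Vd = 400/100 ≈ 4.000 mg/L.
Before the 6th dose, 5 doses have been given. Superposition: Cmin = C₀·(f + f² + … + f^5).
≈ 4.000 × (0.1250 + 0.0156 + 0.0020 + 0.0002 + 0.0000) ≈ 4.000 × 0.1428 ≈ 0.571 mg/L.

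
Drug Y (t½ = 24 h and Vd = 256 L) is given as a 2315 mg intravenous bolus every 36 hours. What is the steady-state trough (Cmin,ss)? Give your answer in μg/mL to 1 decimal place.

k = ln2/t½ = ln2/24 ≈ 0.028881 h⁻¹; fraction remaining f = e^(−kτ) = e^(−0.028881×36) ≈ 0.3536.
Each bolus raises the concentration by D/Vd = 2315/256 ≈ 9.043 μg/mL.
Steady-state trough Cmin,ss = C₀·f/(1−f) ≈ 9.043 × 0.3536/0.6464 ≈ 4.947 μg/mL.

4.9 μg/mL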